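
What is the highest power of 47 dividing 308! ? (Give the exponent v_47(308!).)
v_47(308!) = 6

Legendre's formula: v_p(n!) = Σ_{k ≥ 1} ⌊n / p^k⌋. For p = 47, n = 308, the terms are:
  ⌊308/47^1⌋ = ⌊308/47⌋ = 6
(the next term ⌊308/47^2⌋ = 0, terminating the sum). Summing: v_47(308!) = 6 = 6.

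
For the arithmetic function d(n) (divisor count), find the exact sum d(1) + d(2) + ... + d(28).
Σ_{n ≤ 28} d(n) = 101

Compute d(n) for each 1 ≤ n ≤ 28: d(1) = 1, d(2) = 2, d(3) = 2, d(4) = 3, d(5) = 2, d(6) = 4, d(7) = 2, d(8) = 4, d(9) = 3, d(10) = 4, d(11) = 2, d(12) = 6, d(13) = 2, d(14) = 4, d(15) = 4, d(16) = 5, d(17) = 2, d(18) = 6, d(19) = 2, d(20) = 6, d(21) = 4, d(22) = 4, d(23) = 2, d(24) = 8, d(25) = 3, d(26) = 4, d(27) = 4, d(28) = 6. Summing all 28 values: 101. (Dirichlet's divisor formula: Σ_{n ≤ x} d(n) = x ln(x) + (2γ − 1) x + O(√x). For x = 28, the asymptotic estimate is ≈ 97.63.)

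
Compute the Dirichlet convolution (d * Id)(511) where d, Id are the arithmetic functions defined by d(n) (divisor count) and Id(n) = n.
(d * Id)(511) = 675

Divisors of 511: [1, 7, 73, 511]. For each d | 511:
  d = 1: d(1) · Id(511/1) = 1 · 511 = 511
  d = 7: d(7) · Id(511/7) = 2 · 73 = 146
  d = 73: d(73) · Id(511/73) = 2 · 7 = 14
  d = 511: d(511) · Id(511/511) = 4 · 1 = 4
Summing: (d * Id)(511) = 511 + 146 + 14 + 4 = 675.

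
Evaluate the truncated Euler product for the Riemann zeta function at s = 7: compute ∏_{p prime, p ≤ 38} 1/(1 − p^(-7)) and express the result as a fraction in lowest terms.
∏ = 390612576496222063474132638651406606464249171649995563732972174614898335928125/387378248056510136247638717957281013418108703654497719879651674737546587052032

The primes p ≤ 38 are [2, 3, 5, 7, 11, 13, 17, 19, 23, 29, 31, 37]. For each prime, (1 − 1/p^7)^(-1) = p^7 / (p^7 − 1). The product is (1 − 1/2^7)^(-1), (1 − 1/3^7)^(-1), (1 − 1/5^7)^(-1), (1 − 1/7^7)^(-1), (1 − 1/11^7)^(-1), (1 − 1/13^7)^(-1), (1 − 1/17^7)^(-1), (1 − 1/19^7)^(-1), (1 − 1/23^7)^(-1), (1 − 1/29^7)^(-1), (1 − 1/31^7)^(-1), (1 − 1/37^7)^(-1) = ∏ p^7 / (p^7 − 1) = 390612576496222063474132638651406606464249171649995563732972174614898335928125/387378248056510136247638717957281013418108703654497719879651674737546587052032.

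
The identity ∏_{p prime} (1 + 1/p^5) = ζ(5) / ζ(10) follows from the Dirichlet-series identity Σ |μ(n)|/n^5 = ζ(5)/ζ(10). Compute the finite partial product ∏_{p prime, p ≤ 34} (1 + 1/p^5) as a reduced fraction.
∏ = 63844361159480726970812326794206836752384/61631932954678205462623400894081119262815

The primes p ≤ 34 are [2, 3, 5, 7, 11, 13, 17, 19, 23, 29, 31]. For each, (1 + 1/p^5) = (p^5 + 1)/p^5. Multiplying these fractions over p ∈ [2, 3, 5, 7, 11, 13, 17, 19, 23, 29, 31] gives 63844361159480726970812326794206836752384/61631932954678205462623400894081119262815. (In the limit P → ∞ this tends to ζ(5)/ζ(10).)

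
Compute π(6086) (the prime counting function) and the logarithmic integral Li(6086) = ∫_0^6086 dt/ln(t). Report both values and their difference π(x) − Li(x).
π(6086) = 793;  Li(6086) ≈ 810.29;  π(x) − Li(x) ≈ -17.29.

Direct count of primes ≤ 6086 gives π(6086) = 793. Numerical evaluation of the logarithmic integral gives Li(6086) ≈ 810.29. The difference π(x) − Li(x) ≈ -17.29 is typically negative for small/moderate x (Li(x) overestimates), though Littlewood's theorem shows this sign changes infinitely often.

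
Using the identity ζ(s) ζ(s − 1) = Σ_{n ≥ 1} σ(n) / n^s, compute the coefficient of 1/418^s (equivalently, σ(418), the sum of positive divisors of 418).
σ(418) = 720

In the product (Σ m^0/m^s)(Σ k / k^s) = Σ (Σ_{d | n} d) / n^s, the coefficient of 1/n^s is σ(n) = Σ_{d | n} d. For n = 418, divisors are [1, 2, 11, 19, 22, 38, 209, 418]; summing: σ(418) = 720.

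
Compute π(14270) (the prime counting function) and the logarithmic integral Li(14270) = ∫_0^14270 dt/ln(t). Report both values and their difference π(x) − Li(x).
π(14270) = 1675;  Li(14270) ≈ 1700.51;  π(x) − Li(x) ≈ -25.51.

Direct count of primes ≤ 14270 gives π(14270) = 1675. Numerical evaluation of the logarithmic integral gives Li(14270) ≈ 1700.51. The difference π(x) − Li(x) ≈ -25.51 is typically negative for small/moderate x (Li(x) overestimates), though Littlewood's theorem shows this sign changes infinitely often.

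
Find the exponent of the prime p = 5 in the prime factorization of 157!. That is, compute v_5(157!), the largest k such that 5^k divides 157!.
v_5(157!) = 38

Legendre's formula: v_p(n!) = Σ_{k ≥ 1} ⌊n / p^k⌋. For p = 5, n = 157, the terms are:
  ⌊157/5^1⌋ = ⌊157/5⌋ = 31
  ⌊157/5^2⌋ = ⌊157/25⌋ = 6
  ⌊157/5^3⌋ = ⌊157/125⌋ = 1
(the next term ⌊157/5^4⌋ = 0, terminating the sum). Summing: v_5(157!) = 31 + 6 + 1 = 38.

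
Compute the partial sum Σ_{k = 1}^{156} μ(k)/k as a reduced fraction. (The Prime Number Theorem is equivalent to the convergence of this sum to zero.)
Σ μ(k)/k = 35386221418707905836854512026342273734410221837967216139/5364750833138837555449767529261714317873456270532298668855

Values of μ(k) for 1 ≤ k ≤ 156: μ(1) = 1, μ(2) = -1, μ(3) = -1, μ(5) = -1, μ(6) = 1, μ(7) = -1, μ(10) = 1, μ(11) = -1, μ(13) = -1, μ(14) = 1, μ(15) = 1, μ(17) = -1, μ(19) = -1, μ(21) = 1, μ(22) = 1, μ(23) = -1, μ(26) = 1, μ(29) = -1, μ(30) = -1, μ(31) = -1, μ(33) = 1, μ(34) = 1, μ(35) = 1, μ(37) = -1, μ(38) = 1, μ(39) = 1, μ(41) = -1, μ(42) = -1, μ(43) = -1, μ(46) = 1, μ(47) = -1, μ(51) = 1, μ(53) = -1, μ(55) = 1, μ(57) = 1, μ(58) = 1, μ(59) = -1, μ(61) = -1, μ(62) = 1, μ(65) = 1, μ(66) = -1, μ(67) = -1, μ(69) = 1, μ(70) = -1, μ(71) = -1, μ(73) = -1, μ(74) = 1, μ(77) = 1, μ(78) = -1, μ(79) = -1, μ(82) = 1, μ(83) = -1, μ(85) = 1, μ(86) = 1, μ(87) = 1, μ(89) = -1, μ(91) = 1, μ(93) = 1, μ(94) = 1, μ(95) = 1, μ(97) = -1, μ(101) = -1, μ(102) = -1, μ(103) = -1, μ(105) = -1, μ(106) = 1, μ(107) = -1, μ(109) = -1, μ(110) = -1, μ(111) = 1, μ(113) = -1, μ(114) = -1, μ(115) = 1, μ(118) = 1, μ(119) = 1, μ(122) = 1, μ(123) = 1, μ(127) = -1, μ(129) = 1, μ(130) = -1, μ(131) = -1, μ(133) = 1, μ(134) = 1, μ(137) = -1, μ(138) = -1, μ(139) = -1, μ(141) = 1, μ(142) = 1, μ(143) = 1, μ(145) = 1, μ(146) = 1, μ(149) = -1, μ(151) = -1, μ(154) = -1, μ(155) = 1, with μ = 0 on non-squarefree integers. Summing μ(k)/k for k where μ(k) ≠ 0 gives 35386221418707905836854512026342273734410221837967216139/5364750833138837555449767529261714317873456270532298668855 ≈ 0.0066. (PNT ⟺ this sum → 0 as n → ∞.)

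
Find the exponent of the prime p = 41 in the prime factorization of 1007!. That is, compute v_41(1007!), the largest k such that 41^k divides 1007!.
v_41(1007!) = 24

Legendre's formula: v_p(n!) = Σ_{k ≥ 1} ⌊n / p^k⌋. For p = 41, n = 1007, the terms are:
  ⌊1007/41^1⌋ = ⌊1007/41⌋ = 24
(the next term ⌊1007/41^2⌋ = 0, terminating the sum). Summing: v_41(1007!) = 24 = 24.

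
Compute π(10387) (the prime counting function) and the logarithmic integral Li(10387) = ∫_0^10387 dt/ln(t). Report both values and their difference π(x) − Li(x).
π(10387) = 1272;  Li(10387) ≈ 1288.07;  π(x) − Li(x) ≈ -16.07.

Direct count of primes ≤ 10387 gives π(10387) = 1272. Numerical evaluation of the logarithmic integral gives Li(10387) ≈ 1288.07. The difference π(x) − Li(x) ≈ -16.07 is typically negative for small/moderate x (Li(x) overestimates), though Littlewood's theorem shows this sign changes infinitely often.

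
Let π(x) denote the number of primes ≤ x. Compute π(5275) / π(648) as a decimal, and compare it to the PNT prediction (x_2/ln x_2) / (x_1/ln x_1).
π(5275)/π(648) = 699/118 ≈ 5.9237;  PNT prediction ≈ 6.1489.

π(648) = 118 and π(5275) = 699, so π(5275)/π(648) ≈ 5.9237. The PNT-predicted ratio is (5275/ln(5275)) / (648/ln(648)) ≈ 6.1489. The two agree to within a few percent, as expected.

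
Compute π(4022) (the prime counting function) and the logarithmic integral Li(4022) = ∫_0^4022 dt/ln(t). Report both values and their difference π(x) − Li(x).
π(4022) = 556;  Li(4022) ≈ 568.02;  π(x) − Li(x) ≈ -12.02.

Direct count of primes ≤ 4022 gives π(4022) = 556. Numerical evaluation of the logarithmic integral gives Li(4022) ≈ 568.02. The difference π(x) − Li(x) ≈ -12.02 is typically negative for small/moderate x (Li(x) overestimates), though Littlewood's theorem shows this sign changes infinitely often.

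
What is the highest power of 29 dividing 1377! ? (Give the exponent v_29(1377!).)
v_29(1377!) = 48

Legendre's formula: v_p(n!) = Σ_{k ≥ 1} ⌊n / p^k⌋. For p = 29, n = 1377, the terms are:
  ⌊1377/29^1⌋ = ⌊1377/29⌋ = 47
  ⌊1377/29^2⌋ = ⌊1377/841⌋ = 1
(the next term ⌊1377/29^3⌋ = 0, terminating the sum). Summing: v_29(1377!) = 47 + 1 = 48.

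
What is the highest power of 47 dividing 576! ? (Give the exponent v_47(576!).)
v_47(576!) = 12

Legendre's formula: v_p(n!) = Σ_{k ≥ 1} ⌊n / p^k⌋. For p = 47, n = 576, the terms are:
  ⌊576/47^1⌋ = ⌊576/47⌋ = 12
(the next term ⌊576/47^2⌋ = 0, terminating the sum). Summing: v_47(576!) = 12 = 12.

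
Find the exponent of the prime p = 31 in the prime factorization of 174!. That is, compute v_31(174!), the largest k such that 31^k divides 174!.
v_31(174!) = 5

Legendre's formula: v_p(n!) = Σ_{k ≥ 1} ⌊n / p^k⌋. For p = 31, n = 174, the terms are:
  ⌊174/31^1⌋ = ⌊174/31⌋ = 5
(the next term ⌊174/31^2⌋ = 0, terminating the sum). Summing: v_31(174!) = 5 = 5.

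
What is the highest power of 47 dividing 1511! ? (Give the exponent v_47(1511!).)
v_47(1511!) = 32

Legendre's formula: v_p(n!) = Σ_{k ≥ 1} ⌊n / p^k⌋. For p = 47, n = 1511, the terms are:
  ⌊1511/47^1⌋ = ⌊1511/47⌋ = 32
(the next term ⌊1511/47^2⌋ = 0, terminating the sum). Summing: v_47(1511!) = 32 = 32.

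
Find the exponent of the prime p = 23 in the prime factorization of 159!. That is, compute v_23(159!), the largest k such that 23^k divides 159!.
v_23(159!) = 6

Legendre's formula: v_p(n!) = Σ_{k ≥ 1} ⌊n / p^k⌋. For p = 23, n = 159, the terms are:
  ⌊159/23^1⌋ = ⌊159/23⌋ = 6
(the next term ⌊159/23^2⌋ = 0, terminating the sum). Summing: v_23(159!) = 6 = 6.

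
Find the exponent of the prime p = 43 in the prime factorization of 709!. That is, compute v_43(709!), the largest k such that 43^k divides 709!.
v_43(709!) = 16

Legendre's formula: v_p(n!) = Σ_{k ≥ 1} ⌊n / p^k⌋. For p = 43, n = 709, the terms are:
  ⌊709/43^1⌋ = ⌊709/43⌋ = 16
(the next term ⌊709/43^2⌋ = 0, terminating the sum). Summing: v_43(709!) = 16 = 16.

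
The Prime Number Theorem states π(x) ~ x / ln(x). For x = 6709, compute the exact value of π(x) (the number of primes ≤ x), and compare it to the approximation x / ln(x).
π(6709) = 866;  x/ln(x) ≈ 761.42;  relative error ≈ 12.08%.

Directly count primes up to 6709: π(6709) = 866. The PNT approximation gives 6709/ln(6709) ≈ 6709/8.81121 ≈ 761.42. Relative error (π(x) − x/ln(x)) / π(x) ≈ 12.08%; the approximation is known to undercount slightly (Li(x) is a better estimate).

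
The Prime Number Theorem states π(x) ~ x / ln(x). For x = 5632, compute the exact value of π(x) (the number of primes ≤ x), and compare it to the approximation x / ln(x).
π(5632) = 739;  x/ln(x) ≈ 652.14;  relative error ≈ 11.75%.

Directly count primes up to 5632: π(5632) = 739. The PNT approximation gives 5632/ln(5632) ≈ 5632/8.63622 ≈ 652.14. Relative error (π(x) − x/ln(x)) / π(x) ≈ 11.75%; the approximation is known to undercount slightly (Li(x) is a better estimate).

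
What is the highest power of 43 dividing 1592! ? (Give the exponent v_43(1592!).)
v_43(1592!) = 37

Legendre's formula: v_p(n!) = Σ_{k ≥ 1} ⌊n / p^k⌋. For p = 43, n = 1592, the terms are:
  ⌊1592/43^1⌋ = ⌊1592/43⌋ = 37
(the next term ⌊1592/43^2⌋ = 0, terminating the sum). Summing: v_43(1592!) = 37 = 37.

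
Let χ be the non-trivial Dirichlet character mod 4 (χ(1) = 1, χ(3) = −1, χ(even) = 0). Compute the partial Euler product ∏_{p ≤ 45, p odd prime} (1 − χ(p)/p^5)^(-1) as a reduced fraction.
∏ = 32740559305695385712389870979185370874149053476477367448414215/32866839245274949258617282425703153368289421339680491851218944

The odd primes p ≤ 45 are [3, 5, 7, 11, 13, 17, 19, 23, 29, 31, 37, 41, 43]. For each, χ(p) = 1 if p ≡ 1 mod 4, χ(p) = −1 if p ≡ 3 mod 4. Taking (1 − χ(p)/p^5)^(-1) = p^5/(p^5 − χ(p)): (1 − (-1)/3^5)^(-1) · (1 − (1)/5^5)^(-1) · (1 − (-1)/7^5)^(-1) · (1 − (-1)/11^5)^(-1) · (1 − (1)/13^5)^(-1) · (1 − (1)/17^5)^(-1) · (1 − (-1)/19^5)^(-1) · (1 − (-1)/23^5)^(-1) · (1 − (1)/29^5)^(-1) · (1 − (-1)/31^5)^(-1) · (1 − (1)/37^5)^(-1) · (1 − (1)/41^5)^(-1) · (1 − (-1)/43^5)^(-1) = 32740559305695385712389870979185370874149053476477367448414215/32866839245274949258617282425703153368289421339680491851218944.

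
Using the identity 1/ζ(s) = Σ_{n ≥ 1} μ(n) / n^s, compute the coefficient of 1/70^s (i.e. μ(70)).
μ(70) = -1

Factor n = 70 = 2 · 5 · 7. μ(n) = 0 if any exponent ≥ 2 (not squarefree); otherwise μ(n) = (−1)^{ω(n)} where ω(n) is the number of distinct prime factors. Applying: μ(70) = -1.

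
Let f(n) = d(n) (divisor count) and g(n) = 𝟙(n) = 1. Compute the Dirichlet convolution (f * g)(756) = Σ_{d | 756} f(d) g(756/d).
(d * 𝟙)(756) = 180

Divisors of 756: [1, 2, 3, 4, 6, 7, 9, 12, 14, 18, 21, 27, 28, 36, 42, 54, 63, 84, 108, 126, 189, 252, 378, 756]. For each d | 756:
  d = 1: d(1) · 𝟙(756/1) = 1 · 1 = 1
  d = 2: d(2) · 𝟙(756/2) = 2 · 1 = 2
  d = 3: d(3) · 𝟙(756/3) = 2 · 1 = 2
  d = 4: d(4) · 𝟙(756/4) = 3 · 1 = 3
  d = 6: d(6) · 𝟙(756/6) = 4 · 1 = 4
  d = 7: d(7) · 𝟙(756/7) = 2 · 1 = 2
  d = 9: d(9) · 𝟙(756/9) = 3 · 1 = 3
  d = 12: d(12) · 𝟙(756/12) = 6 · 1 = 6
  d = 14: d(14) · 𝟙(756/14) = 4 · 1 = 4
  d = 18: d(18) · 𝟙(756/18) = 6 · 1 = 6
  d = 21: d(21) · 𝟙(756/21) = 4 · 1 = 4
  d = 27: d(27) · 𝟙(756/27) = 4 · 1 = 4
  d = 28: d(28) · 𝟙(756/28) = 6 · 1 = 6
  d = 36: d(36) · 𝟙(756/36) = 9 · 1 = 9
  d = 42: d(42) · 𝟙(756/42) = 8 · 1 = 8
  d = 54: d(54) · 𝟙(756/54) = 8 · 1 = 8
  d = 63: d(63) · 𝟙(756/63) = 6 · 1 = 6
  d = 84: d(84) · 𝟙(756/84) = 12 · 1 = 12
  d = 108: d(108) · 𝟙(756/108) = 12 · 1 = 12
  d = 126: d(126) · 𝟙(756/126) = 12 · 1 = 12
  d = 189: d(189) · 𝟙(756/189) = 8 · 1 = 8
  d = 252: d(252) · 𝟙(756/252) = 18 · 1 = 18
  d = 378: d(378) · 𝟙(756/378) = 16 · 1 = 16
  d = 756: d(756) · 𝟙(756/756) = 24 · 1 = 24
Summing: (d * 𝟙)(756) = 1 + 2 + 2 + 3 + 4 + 2 + 3 + 6 + 4 + 6 + 4 + 4 + 6 + 9 + 8 + 8 + 6 + 12 + 12 + 12 + 8 + 18 + 16 + 24 = 180.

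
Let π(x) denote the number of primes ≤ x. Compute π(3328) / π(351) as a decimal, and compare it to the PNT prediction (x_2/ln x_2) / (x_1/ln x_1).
π(3328)/π(351) = 468/70 ≈ 6.6857;  PNT prediction ≈ 6.8518.

π(351) = 70 and π(3328) = 468, so π(3328)/π(351) ≈ 6.6857. The PNT-predicted ratio is (3328/ln(3328)) / (351/ln(351)) ≈ 6.8518. The two agree to within a few percent, as expected.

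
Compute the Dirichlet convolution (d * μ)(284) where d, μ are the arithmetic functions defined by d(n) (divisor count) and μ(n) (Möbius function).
(d * μ)(284) = 1

Divisors of 284: [1, 2, 4, 71, 142, 284]. For each d | 284:
  d = 1: d(1) · μ(284/1) = 1 · 0 = 0
  d = 2: d(2) · μ(284/2) = 2 · 1 = 2
  d = 4: d(4) · μ(284/4) = 3 · -1 = -3
  d = 71: d(71) · μ(284/71) = 2 · 0 = 0
  d = 142: d(142) · μ(284/142) = 4 · -1 = -4
  d = 284: d(284) · μ(284/284) = 6 · 1 = 6
Summing: (d * μ)(284) = 0 + 2 + -3 + 0 + -4 + 6 = 1.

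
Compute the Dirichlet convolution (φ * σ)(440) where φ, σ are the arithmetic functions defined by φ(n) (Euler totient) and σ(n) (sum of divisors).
(φ * σ)(440) = 7040

Divisors of 440: [1, 2, 4, 5, 8, 10, 11, 20, 22, 40, 44, 55, 88, 110, 220, 440]. For each d | 440:
  d = 1: φ(1) · σ(440/1) = 1 · 1080 = 1080
  d = 2: φ(2) · σ(440/2) = 1 · 504 = 504
  d = 4: φ(4) · σ(440/4) = 2 · 216 = 432
  d = 5: φ(5) · σ(440/5) = 4 · 180 = 720
  d = 8: φ(8) · σ(440/8) = 4 · 72 = 288
  d = 10: φ(10) · σ(440/10) = 4 · 84 = 336
  d = 11: φ(11) · σ(440/11) = 10 · 90 = 900
  d = 20: φ(20) · σ(440/20) = 8 · 36 = 288
  d = 22: φ(22) · σ(440/22) = 10 · 42 = 420
  d = 40: φ(40) · σ(440/40) = 16 · 12 = 192
  d = 44: φ(44) · σ(440/44) = 20 · 18 = 360
  d = 55: φ(55) · σ(440/55) = 40 · 15 = 600
  d = 88: φ(88) · σ(440/88) = 40 · 6 = 240
  d = 110: φ(110) · σ(440/110) = 40 · 7 = 280
  d = 220: φ(220) · σ(440/220) = 80 · 3 = 240
  d = 440: φ(440) · σ(440/440) = 160 · 1 = 160
Summing: (φ * σ)(440) = 1080 + 504 + 432 + 720 + 288 + 336 + 900 + 288 + 420 + 192 + 360 + 600 + 240 + 280 + 240 + 160 = 7040.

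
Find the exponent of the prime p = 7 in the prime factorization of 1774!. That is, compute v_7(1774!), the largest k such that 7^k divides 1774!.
v_7(1774!) = 294

Legendre's formula: v_p(n!) = Σ_{k ≥ 1} ⌊n / p^k⌋. For p = 7, n = 1774, the terms are:
  ⌊1774/7^1⌋ = ⌊1774/7⌋ = 253
  ⌊1774/7^2⌋ = ⌊1774/49⌋ = 36
  ⌊1774/7^3⌋ = ⌊1774/343⌋ = 5
(the next term ⌊1774/7^4⌋ = 0, terminating the sum). Summing: v_7(1774!) = 253 + 36 + 5 = 294.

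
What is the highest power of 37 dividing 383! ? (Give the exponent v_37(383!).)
v_37(383!) = 10

Legendre's formula: v_p(n!) = Σ_{k ≥ 1} ⌊n / p^k⌋. For p = 37, n = 383, the terms are:
  ⌊383/37^1⌋ = ⌊383/37⌋ = 10
(the next term ⌊383/37^2⌋ = 0, terminating the sum). Summing: v_37(383!) = 10 = 10.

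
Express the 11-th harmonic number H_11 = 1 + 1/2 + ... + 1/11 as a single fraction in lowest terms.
H_11 = 83711/27720

Direct summation: H_11 = 1 + 1/2 + ... + 1/11. The least common denominator is lcm(1, ..., 11) = 27720; over this denominator the numerator is 27720 + 13860 + 9240 + 6930 + 5544 + 4620 + 3960 + 3465 + 3080 + 2772 + 2520 = 83711, so H_11 = 83711/27720 (already in lowest terms) ≈ 3.01988. (The PNT-adjacent estimate ln(11) + γ ≈ 2.97511 matches within O(1/n).)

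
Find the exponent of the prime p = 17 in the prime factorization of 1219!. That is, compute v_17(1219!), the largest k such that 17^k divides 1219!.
v_17(1219!) = 75

Legendre's formula: v_p(n!) = Σ_{k ≥ 1} ⌊n / p^k⌋. For p = 17, n = 1219, the terms are:
  ⌊1219/17^1⌋ = ⌊1219/17⌋ = 71
  ⌊1219/17^2⌋ = ⌊1219/289⌋ = 4
(the next term ⌊1219/17^3⌋ = 0, terminating the sum). Summing: v_17(1219!) = 71 + 4 = 75.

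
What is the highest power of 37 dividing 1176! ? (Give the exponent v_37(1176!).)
v_37(1176!) = 31

Legendre's formula: v_p(n!) = Σ_{k ≥ 1} ⌊n / p^k⌋. For p = 37, n = 1176, the terms are:
  ⌊1176/37^1⌋ = ⌊1176/37⌋ = 31
(the next term ⌊1176/37^2⌋ = 0, terminating the sum). Summing: v_37(1176!) = 31 = 31.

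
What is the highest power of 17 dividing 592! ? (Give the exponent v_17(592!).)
v_17(592!) = 36

Legendre's formula: v_p(n!) = Σ_{k ≥ 1} ⌊n / p^k⌋. For p = 17, n = 592, the terms are:
  ⌊592/17^1⌋ = ⌊592/17⌋ = 34
  ⌊592/17^2⌋ = ⌊592/289⌋ = 2
(the next term ⌊592/17^3⌋ = 0, terminating the sum). Summing: v_17(592!) = 34 + 2 = 36.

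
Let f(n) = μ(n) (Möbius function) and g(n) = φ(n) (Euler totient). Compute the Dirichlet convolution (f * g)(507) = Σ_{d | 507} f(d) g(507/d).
(μ * φ)(507) = 144

Divisors of 507: [1, 3, 13, 39, 169, 507]. For each d | 507:
  d = 1: μ(1) · φ(507/1) = 1 · 312 = 312
  d = 3: μ(3) · φ(507/3) = -1 · 156 = -156
  d = 13: μ(13) · φ(507/13) = -1 · 24 = -24
  d = 39: μ(39) · φ(507/39) = 1 · 12 = 12
  d = 169: μ(169) · φ(507/169) = 0 · 2 = 0
  d = 507: μ(507) · φ(507/507) = 0 · 1 = 0
Summing: (μ * φ)(507) = 312 + -156 + -24 + 12 + 0 + 0 = 144.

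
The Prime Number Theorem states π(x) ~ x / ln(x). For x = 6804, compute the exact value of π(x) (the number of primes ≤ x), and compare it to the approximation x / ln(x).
π(6804) = 876;  x/ln(x) ≈ 770.97;  relative error ≈ 11.99%.

Directly count primes up to 6804: π(6804) = 876. The PNT approximation gives 6804/ln(6804) ≈ 6804/8.82527 ≈ 770.97. Relative error (π(x) − x/ln(x)) / π(x) ≈ 11.99%; the approximation is known to undercount slightly (Li(x) is a better estimate).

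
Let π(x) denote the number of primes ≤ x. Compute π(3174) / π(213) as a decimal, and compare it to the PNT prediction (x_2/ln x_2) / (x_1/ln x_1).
π(3174)/π(213) = 449/47 ≈ 9.5532;  PNT prediction ≈ 9.9086.

π(213) = 47 and π(3174) = 449, so π(3174)/π(213) ≈ 9.5532. The PNT-predicted ratio is (3174/ln(3174)) / (213/ln(213)) ≈ 9.9086. The two agree to within a few percent, as expected.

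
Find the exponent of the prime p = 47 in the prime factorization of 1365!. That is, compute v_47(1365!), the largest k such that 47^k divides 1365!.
v_47(1365!) = 29

Legendre's formula: v_p(n!) = Σ_{k ≥ 1} ⌊n / p^k⌋. For p = 47, n = 1365, the terms are:
  ⌊1365/47^1⌋ = ⌊1365/47⌋ = 29
(the next term ⌊1365/47^2⌋ = 0, terminating the sum). Summing: v_47(1365!) = 29 = 29.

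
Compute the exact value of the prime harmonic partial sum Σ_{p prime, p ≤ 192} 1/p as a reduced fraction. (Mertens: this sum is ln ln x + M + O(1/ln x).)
Σ 1/p = 1993491118321872720749042237885450777194444627325999952379378899379116158063/1030893141925860008499560888835674370998623848299590975192766715520279329390

π(192) = 43, so the primes ≤ 192 are [2, 3, 5, 7, 11, 13, 17, 19, 23, 29, 31, 37, 41, 43, 47, 53, 59, 61, 67, 71, 73, 79, 83, 89, 97, 101, 103, 107, 109, 113, 127, 131, 137, 139, 149, 151, 157, 163, 167, 173, 179, 181, 191]. Summing 1/p over these primes: 1993491118321872720749042237885450777194444627325999952379378899379116158063/1030893141925860008499560888835674370998623848299590975192766715520279329390 ≈ 1.9338. Mertens estimate ln ln(192) + 0.2615 ≈ 1.9212.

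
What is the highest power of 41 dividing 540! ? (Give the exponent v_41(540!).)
v_41(540!) = 13

Legendre's formula: v_p(n!) = Σ_{k ≥ 1} ⌊n / p^k⌋. For p = 41, n = 540, the terms are:
  ⌊540/41^1⌋ = ⌊540/41⌋ = 13
(the next term ⌊540/41^2⌋ = 0, terminating the sum). Summing: v_41(540!) = 13 = 13.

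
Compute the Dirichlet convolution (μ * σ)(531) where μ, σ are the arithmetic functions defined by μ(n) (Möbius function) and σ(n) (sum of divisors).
(μ * σ)(531) = 531

Divisors of 531: [1, 3, 9, 59, 177, 531]. For each d | 531:
  d = 1: μ(1) · σ(531/1) = 1 · 780 = 780
  d = 3: μ(3) · σ(531/3) = -1 · 240 = -240
  d = 9: μ(9) · σ(531/9) = 0 · 60 = 0
  d = 59: μ(59) · σ(531/59) = -1 · 13 = -13
  d = 177: μ(177) · σ(531/177) = 1 · 4 = 4
  d = 531: μ(531) · σ(531/531) = 0 · 1 = 0
Summing: (μ * σ)(531) = 780 + -240 + 0 + -13 + 4 + 0 = 531.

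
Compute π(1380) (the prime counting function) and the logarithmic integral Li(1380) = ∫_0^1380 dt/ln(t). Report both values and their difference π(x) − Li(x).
π(1380) = 220;  Li(1380) ≈ 231.31;  π(x) − Li(x) ≈ -11.31.

Direct count of primes ≤ 1380 gives π(1380) = 220. Numerical evaluation of the logarithmic integral gives Li(1380) ≈ 231.31. The difference π(x) − Li(x) ≈ -11.31 is typically negative for small/moderate x (Li(x) overestimates), though Littlewood's theorem shows this sign changes infinitely often.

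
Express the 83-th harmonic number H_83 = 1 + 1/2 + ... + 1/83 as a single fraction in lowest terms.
H_83 = 3672441655127796364812512959533039359/734184632222154704090370027645633600

Direct summation: H_83 = 1 + 1/2 + ... + 1/83. The least common denominator is lcm(1, ..., 83) = 8076030954443701744994070304101969600; over this denominator the numerator is 8076030954443701744994070304101969600 + 4038015477221850872497035152050984800 + 2692010318147900581664690101367323200 + 2019007738610925436248517576025492400 + 1615206190888740348998814060820393920 + 1346005159073950290832345050683661600 + 1153718707777671677856295757728852800 + 1009503869305462718124258788012746200 + 897336772715966860554896700455774400 + 807603095444370174499407030410196960 + 734184632222154704090370027645633600 + 673002579536975145416172525341830800 + 621233150341823211153390023392459200 + 576859353888835838928147878864426400 + 538402063629580116332938020273464640 + 504751934652731359062129394006373100 + 475060644379041279117298253182468800 + 448668386357983430277448350227887200 + 425054260760194828683898437057998400 + 403801547722185087249703515205098480 + 384572902592557225952098585909617600 + 367092316111077352045185013822816800 + 351131780627987032391046534960955200 + 336501289768487572708086262670915400 + 323041238177748069799762812164078784 + 310616575170911605576695011696229600 + 299112257571988953518298900151924800 + 288429676944417919464073939432213200 + 278483826015300060172209320831102400 + 269201031814790058166469010136732320 + 260517127562700056290131300132321600 + 252375967326365679531064697003186550 + 244728210740718234696790009215211200 + 237530322189520639558649126591234400 + 230743741555534335571259151545770560 + 224334193178991715138724175113943600 + 218271106876856803918758656867620800 + 212527130380097414341949218528999200 + 207077716780607737051130007797486400 + 201900773861092543624851757602549240 + 196976364742529310853513909856145600 + 192286451296278612976049292954808800 + 187814673359155854534745821025627200 + 183546158055538676022592506911408400 + 179467354543193372110979340091154880 + 175565890313993516195523267480477600 + 171830445839227696702001495831956800 + 168250644884243786354043131335457700 + 164816958253953096836613679675550400 + 161520619088874034899881406082039392 + 158353548126347093039099417727489600 + 155308287585455802788347505848114800 + 152377942536673617830076798190603200 + 149556128785994476759149450075962400 + 146836926444430940818074005529126720 + 144214838472208959732036969716106600 + 141684753586731609561299479019332800 + 139241913007650030086104660415551200 + 136881880583791554999899496679694400 + 134600515907395029083234505068366160 + 132393950072847569590066726296753600 + 130258563781350028145065650066160800 + 128190967530852408650699528636539200 + 126187983663182839765532348501593275 + 124246630068364642230678004678491840 + 122364105370359117348395004607605600 + 120537775439458234999911497076148800 + 118765161094760319779324563295617200 + 117043926875995677463682178320318400 + 115371870777767167785629575772885280 + 113746914851319742887240426818337600 + 112167096589495857569362087556971800 + 110630561019776736232795483617835200 + 109135553438428401959379328433810400 + 107680412725916023266587604054692928 + 106263565190048707170974609264499600 + 104883518888879243441481432520804800 + 103538858390303868525565003898743200 + 102228239929667110696127472203822400 + 100950386930546271812425878801274620 + 99704085857329651172766300050641600 + 98488182371264655426756954928072800 + 97301577764381948734868316916891200 = 40396858206405760012937642554863432949, so H_83 = 40396858206405760012937642554863432949/8076030954443701744994070304101969600; reducing by gcd(40396858206405760012937642554863432949, 8076030954443701744994070304101969600) = 11 gives 3672441655127796364812512959533039359/734184632222154704090370027645633600 ≈ 5.00207. (The PNT-adjacent estimate ln(83) + γ ≈ 4.99606 matches within O(1/n).)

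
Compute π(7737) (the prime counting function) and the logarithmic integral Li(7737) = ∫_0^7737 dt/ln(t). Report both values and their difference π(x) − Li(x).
π(7737) = 981;  Li(7737) ≈ 997.10;  π(x) − Li(x) ≈ -16.10.

Direct count of primes ≤ 7737 gives π(7737) = 981. Numerical evaluation of the logarithmic integral gives Li(7737) ≈ 997.10. The difference π(x) − Li(x) ≈ -16.10 is typically negative for small/moderate x (Li(x) overestimates), though Littlewood's theorem shows this sign changes infinitely often.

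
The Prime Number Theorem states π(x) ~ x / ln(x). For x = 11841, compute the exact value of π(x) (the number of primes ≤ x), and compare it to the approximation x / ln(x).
π(11841) = 1421;  x/ln(x) ≈ 1262.46;  relative error ≈ 11.16%.

Directly count primes up to 11841: π(11841) = 1421. The PNT approximation gives 11841/ln(11841) ≈ 11841/9.37932 ≈ 1262.46. Relative error (π(x) − x/ln(x)) / π(x) ≈ 11.16%; the approximation is known to undercount slightly (Li(x) is a better estimate).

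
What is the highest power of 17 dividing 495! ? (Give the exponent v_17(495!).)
v_17(495!) = 30

Legendre's formula: v_p(n!) = Σ_{k ≥ 1} ⌊n / p^k⌋. For p = 17, n = 495, the terms are:
  ⌊495/17^1⌋ = ⌊495/17⌋ = 29
  ⌊495/17^2⌋ = ⌊495/289⌋ = 1
(the next term ⌊495/17^3⌋ = 0, terminating the sum). Summing: v_17(495!) = 29 + 1 = 30.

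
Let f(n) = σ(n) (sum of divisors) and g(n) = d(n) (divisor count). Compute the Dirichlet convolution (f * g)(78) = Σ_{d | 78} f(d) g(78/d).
(σ * d)(78) = 480

Divisors of 78: [1, 2, 3, 6, 13, 26, 39, 78]. For each d | 78:
  d = 1: σ(1) · d(78/1) = 1 · 8 = 8
  d = 2: σ(2) · d(78/2) = 3 · 4 = 12
  d = 3: σ(3) · d(78/3) = 4 · 4 = 16
  d = 6: σ(6) · d(78/6) = 12 · 2 = 24
  d = 13: σ(13) · d(78/13) = 14 · 4 = 56
  d = 26: σ(26) · d(78/26) = 42 · 2 = 84
  d = 39: σ(39) · d(78/39) = 56 · 2 = 112
  d = 78: σ(78) · d(78/78) = 168 · 1 = 168
Summing: (σ * d)(78) = 8 + 12 + 16 + 24 + 56 + 84 + 112 + 168 = 480.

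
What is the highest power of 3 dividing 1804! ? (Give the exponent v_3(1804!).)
v_3(1804!) = 898

Legendre's formula: v_p(n!) = Σ_{k ≥ 1} ⌊n / p^k⌋. For p = 3, n = 1804, the terms are:
  ⌊1804/3^1⌋ = ⌊1804/3⌋ = 601
  ⌊1804/3^2⌋ = ⌊1804/9⌋ = 200
  ⌊1804/3^3⌋ = ⌊1804/27⌋ = 66
  ⌊1804/3^4⌋ = ⌊1804/81⌋ = 22
  ⌊1804/3^5⌋ = ⌊1804/243⌋ = 7
  ⌊1804/3^6⌋ = ⌊1804/729⌋ = 2
(the next term ⌊1804/3^7⌋ = 0, terminating the sum). Summing: v_3(1804!) = 601 + 200 + 66 + 22 + 7 + 2 = 898.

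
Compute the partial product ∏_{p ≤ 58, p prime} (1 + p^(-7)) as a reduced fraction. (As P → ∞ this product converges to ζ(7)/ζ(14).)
∏ = 309952223984670960543603211891856695601672510675385627534277668624533812457091991127236052954668734671204274242309849088/307404601692723276790274585782287621574695329443342398483341336503340384695750533342769593387518417543812906517214978125

The primes p ≤ 58 are [2, 3, 5, 7, 11, 13, 17, 19, 23, 29, 31, 37, 41, 43, 47, 53]. For each, (1 + 1/p^7) = (p^7 + 1)/p^7. Multiplying these fractions over p ∈ [2, 3, 5, 7, 11, 13, 17, 19, 23, 29, 31, 37, 41, 43, 47, 53] gives 309952223984670960543603211891856695601672510675385627534277668624533812457091991127236052954668734671204274242309849088/307404601692723276790274585782287621574695329443342398483341336503340384695750533342769593387518417543812906517214978125. (In the limit P → ∞ this tends to ζ(7)/ζ(14).)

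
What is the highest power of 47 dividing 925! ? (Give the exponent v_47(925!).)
v_47(925!) = 19

Legendre's formula: v_p(n!) = Σ_{k ≥ 1} ⌊n / p^k⌋. For p = 47, n = 925, the terms are:
  ⌊925/47^1⌋ = ⌊925/47⌋ = 19
(the next term ⌊925/47^2⌋ = 0, terminating the sum). Summing: v_47(925!) = 19 = 19.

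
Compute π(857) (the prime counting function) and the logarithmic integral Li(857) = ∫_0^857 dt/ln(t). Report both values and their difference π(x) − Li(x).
π(857) = 148;  Li(857) ≈ 156.68;  π(x) − Li(x) ≈ -8.68.

Direct count of primes ≤ 857 gives π(857) = 148. Numerical evaluation of the logarithmic integral gives Li(857) ≈ 156.68. The difference π(x) − Li(x) ≈ -8.68 is typically negative for small/moderate x (Li(x) overestimates), though Littlewood's theorem shows this sign changes infinitely often.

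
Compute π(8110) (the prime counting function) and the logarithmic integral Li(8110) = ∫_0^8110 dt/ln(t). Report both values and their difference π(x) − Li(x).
π(8110) = 1019;  Li(8110) ≈ 1038.65;  π(x) − Li(x) ≈ -19.65.

Direct count of primes ≤ 8110 gives π(8110) = 1019. Numerical evaluation of the logarithmic integral gives Li(8110) ≈ 1038.65. The difference π(x) − Li(x) ≈ -19.65 is typically negative for small/moderate x (Li(x) overestimates), though Littlewood's theorem shows this sign changes infinitely often.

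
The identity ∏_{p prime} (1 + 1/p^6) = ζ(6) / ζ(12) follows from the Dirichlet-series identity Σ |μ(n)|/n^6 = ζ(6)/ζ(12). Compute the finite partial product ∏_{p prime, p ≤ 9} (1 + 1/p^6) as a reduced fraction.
∏ = 17446405561/17153224200

The primes p ≤ 9 are [2, 3, 5, 7]. For each, (1 + 1/p^6) = (p^6 + 1)/p^6. Multiplying these fractions over p ∈ [2, 3, 5, 7] gives 17446405561/17153224200. (In the limit P → ∞ this tends to ζ(6)/ζ(12).)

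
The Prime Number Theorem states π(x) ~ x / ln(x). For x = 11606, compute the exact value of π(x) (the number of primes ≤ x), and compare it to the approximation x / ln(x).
π(11606) = 1396;  x/ln(x) ≈ 1240.05;  relative error ≈ 11.17%.

Directly count primes up to 11606: π(11606) = 1396. The PNT approximation gives 11606/ln(11606) ≈ 11606/9.35928 ≈ 1240.05. Relative error (π(x) − x/ln(x)) / π(x) ≈ 11.17%; the approximation is known to undercount slightly (Li(x) is a better estimate).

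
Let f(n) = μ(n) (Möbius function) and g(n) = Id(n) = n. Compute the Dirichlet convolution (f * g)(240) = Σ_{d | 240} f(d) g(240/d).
(μ * Id)(240) = 64

Divisors of 240: [1, 2, 3, 4, 5, 6, 8, 10, 12, 15, 16, 20, 24, 30, 40, 48, 60, 80, 120, 240]. For each d | 240:
  d = 1: μ(1) · Id(240/1) = 1 · 240 = 240
  d = 2: μ(2) · Id(240/2) = -1 · 120 = -120
  d = 3: μ(3) · Id(240/3) = -1 · 80 = -80
  d = 4: μ(4) · Id(240/4) = 0 · 60 = 0
  d = 5: μ(5) · Id(240/5) = -1 · 48 = -48
  d = 6: μ(6) · Id(240/6) = 1 · 40 = 40
  d = 8: μ(8) · Id(240/8) = 0 · 30 = 0
  d = 10: μ(10) · Id(240/10) = 1 · 24 = 24
  d = 12: μ(12) · Id(240/12) = 0 · 20 = 0
  d = 15: μ(15) · Id(240/15) = 1 · 16 = 16
  d = 16: μ(16) · Id(240/16) = 0 · 15 = 0
  d = 20: μ(20) · Id(240/20) = 0 · 12 = 0
  d = 24: μ(24) · Id(240/24) = 0 · 10 = 0
  d = 30: μ(30) · Id(240/30) = -1 · 8 = -8
  d = 40: μ(40) · Id(240/40) = 0 · 6 = 0
  d = 48: μ(48) · Id(240/48) = 0 · 5 = 0
  d = 60: μ(60) · Id(240/60) = 0 · 4 = 0
  d = 80: μ(80) · Id(240/80) = 0 · 3 = 0
  d = 120: μ(120) · Id(240/120) = 0 · 2 = 0
  d = 240: μ(240) · Id(240/240) = 0 · 1 = 0
Summing: (μ * Id)(240) = 240 + -120 + -80 + 0 + -48 + 40 + 0 + 24 + 0 + 16 + 0 + 0 + 0 + -8 + 0 + 0 + 0 + 0 + 0 + 0 = 64.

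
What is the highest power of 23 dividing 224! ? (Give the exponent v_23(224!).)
v_23(224!) = 9

Legendre's formula: v_p(n!) = Σ_{k ≥ 1} ⌊n / p^k⌋. For p = 23, n = 224, the terms are:
  ⌊224/23^1⌋ = ⌊224/23⌋ = 9
(the next term ⌊224/23^2⌋ = 0, terminating the sum). Summing: v_23(224!) = 9 = 9.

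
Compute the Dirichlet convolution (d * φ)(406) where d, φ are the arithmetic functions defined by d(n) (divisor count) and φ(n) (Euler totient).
(d * φ)(406) = 720

Divisors of 406: [1, 2, 7, 14, 29, 58, 203, 406]. For each d | 406:
  d = 1: d(1) · φ(406/1) = 1 · 168 = 168
  d = 2: d(2) · φ(406/2) = 2 · 168 = 336
  d = 7: d(7) · φ(406/7) = 2 · 28 = 56
  d = 14: d(14) · φ(406/14) = 4 · 28 = 112
  d = 29: d(29) · φ(406/29) = 2 · 6 = 12
  d = 58: d(58) · φ(406/58) = 4 · 6 = 24
  d = 203: d(203) · φ(406/203) = 4 · 1 = 4
  d = 406: d(406) · φ(406/406) = 8 · 1 = 8
Summing: (d * φ)(406) = 168 + 336 + 56 + 112 + 12 + 24 + 4 + 8 = 720.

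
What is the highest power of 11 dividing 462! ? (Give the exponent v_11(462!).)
v_11(462!) = 45

Legendre's formula: v_p(n!) = Σ_{k ≥ 1} ⌊n / p^k⌋. For p = 11, n = 462, the terms are:
  ⌊462/11^1⌋ = ⌊462/11⌋ = 42
  ⌊462/11^2⌋ = ⌊462/121⌋ = 3
(the next term ⌊462/11^3⌋ = 0, terminating the sum). Summing: v_11(462!) = 42 + 3 = 45.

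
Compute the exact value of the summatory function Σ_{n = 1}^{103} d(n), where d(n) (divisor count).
Σ_{n ≤ 103} d(n) = 494

Compute d(n) for each 1 ≤ n ≤ 103: d(1) = 1, d(2) = 2, d(3) = 2, d(4) = 3, d(5) = 2, d(6) = 4, d(7) = 2, d(8) = 4, d(9) = 3, d(10) = 4, d(11) = 2, d(12) = 6, d(13) = 2, d(14) = 4, d(15) = 4, d(16) = 5, d(17) = 2, d(18) = 6, d(19) = 2, d(20) = 6, d(21) = 4, d(22) = 4, d(23) = 2, d(24) = 8, d(25) = 3, d(26) = 4, d(27) = 4, d(28) = 6, d(29) = 2, d(30) = 8, d(31) = 2, d(32) = 6, d(33) = 4, d(34) = 4, d(35) = 4, d(36) = 9, d(37) = 2, d(38) = 4, d(39) = 4, d(40) = 8, d(41) = 2, d(42) = 8, d(43) = 2, d(44) = 6, d(45) = 6, d(46) = 4, d(47) = 2, d(48) = 10, d(49) = 3, d(50) = 6, d(51) = 4, d(52) = 6, d(53) = 2, d(54) = 8, d(55) = 4, d(56) = 8, d(57) = 4, d(58) = 4, d(59) = 2, d(60) = 12, d(61) = 2, d(62) = 4, d(63) = 6, d(64) = 7, d(65) = 4, d(66) = 8, d(67) = 2, d(68) = 6, d(69) = 4, d(70) = 8, d(71) = 2, d(72) = 12, d(73) = 2, d(74) = 4, d(75) = 6, d(76) = 6, d(77) = 4, d(78) = 8, d(79) = 2, d(80) = 10, d(81) = 5, d(82) = 4, d(83) = 2, d(84) = 12, d(85) = 4, d(86) = 4, d(87) = 4, d(88) = 8, d(89) = 2, d(90) = 12, d(91) = 4, d(92) = 6, d(93) = 4, d(94) = 4, d(95) = 4, d(96) = 12, d(97) = 2, d(98) = 6, d(99) = 6, d(100) = 9, d(101) = 2, d(102) = 8, d(103) = 2. Summing all 103 values: 494. (Dirichlet's divisor formula: Σ_{n ≤ x} d(n) = x ln(x) + (2γ − 1) x + O(√x). For x = 103, the asymptotic estimate is ≈ 493.28.)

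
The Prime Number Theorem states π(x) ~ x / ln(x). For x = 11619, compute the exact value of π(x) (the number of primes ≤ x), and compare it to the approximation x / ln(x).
π(11619) = 1397;  x/ln(x) ≈ 1241.29;  relative error ≈ 11.15%.

Directly count primes up to 11619: π(11619) = 1397. The PNT approximation gives 11619/ln(11619) ≈ 11619/9.36040 ≈ 1241.29. Relative error (π(x) − x/ln(x)) / π(x) ≈ 11.15%; the approximation is known to undercount slightly (Li(x) is a better estimate).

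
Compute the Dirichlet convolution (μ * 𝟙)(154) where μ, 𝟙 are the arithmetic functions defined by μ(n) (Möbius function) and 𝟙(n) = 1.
(μ * 𝟙)(154) = 0

Divisors of 154: [1, 2, 7, 11, 14, 22, 77, 154]. For each d | 154:
  d = 1: μ(1) · 𝟙(154/1) = 1 · 1 = 1
  d = 2: μ(2) · 𝟙(154/2) = -1 · 1 = -1
  d = 7: μ(7) · 𝟙(154/7) = -1 · 1 = -1
  d = 11: μ(11) · 𝟙(154/11) = -1 · 1 = -1
  d = 14: μ(14) · 𝟙(154/14) = 1 · 1 = 1
  d = 22: μ(22) · 𝟙(154/22) = 1 · 1 = 1
  d = 77: μ(77) · 𝟙(154/77) = 1 · 1 = 1
  d = 154: μ(154) · 𝟙(154/154) = -1 · 1 = -1
Summing: (μ * 𝟙)(154) = 1 + -1 + -1 + -1 + 1 + 1 + 1 + -1 = 0.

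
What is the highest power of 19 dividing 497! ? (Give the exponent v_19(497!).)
v_19(497!) = 27

Legendre's formula: v_p(n!) = Σ_{k ≥ 1} ⌊n / p^k⌋. For p = 19, n = 497, the terms are:
  ⌊497/19^1⌋ = ⌊497/19⌋ = 26
  ⌊497/19^2⌋ = ⌊497/361⌋ = 1
(the next term ⌊497/19^3⌋ = 0, terminating the sum). Summing: v_19(497!) = 26 + 1 = 27.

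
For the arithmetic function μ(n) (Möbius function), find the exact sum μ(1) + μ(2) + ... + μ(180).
Σ_{n ≤ 180} μ(n) = -3

Compute μ(n) for each 1 ≤ n ≤ 180: μ(1) = 1, μ(2) = -1, μ(3) = -1, μ(4) = 0, μ(5) = -1, μ(6) = 1, μ(7) = -1, μ(8) = 0, μ(9) = 0, μ(10) = 1, μ(11) = -1, μ(12) = 0, μ(13) = -1, μ(14) = 1, μ(15) = 1, μ(16) = 0, μ(17) = -1, μ(18) = 0, μ(19) = -1, μ(20) = 0, μ(21) = 1, μ(22) = 1, μ(23) = -1, μ(24) = 0, μ(25) = 0, μ(26) = 1, μ(27) = 0, μ(28) = 0, μ(29) = -1, μ(30) = -1, μ(31) = -1, μ(32) = 0, μ(33) = 1, μ(34) = 1, μ(35) = 1, μ(36) = 0, μ(37) = -1, μ(38) = 1, μ(39) = 1, μ(40) = 0, μ(41) = -1, μ(42) = -1, μ(43) = -1, μ(44) = 0, μ(45) = 0, μ(46) = 1, μ(47) = -1, μ(48) = 0, μ(49) = 0, μ(50) = 0, μ(51) = 1, μ(52) = 0, μ(53) = -1, μ(54) = 0, μ(55) = 1, μ(56) = 0, μ(57) = 1, μ(58) = 1, μ(59) = -1, μ(60) = 0, μ(61) = -1, μ(62) = 1, μ(63) = 0, μ(64) = 0, μ(65) = 1, μ(66) = -1, μ(67) = -1, μ(68) = 0, μ(69) = 1, μ(70) = -1, μ(71) = -1, μ(72) = 0, μ(73) = -1, μ(74) = 1, μ(75) = 0, μ(76) = 0, μ(77) = 1, μ(78) = -1, μ(79) = -1, μ(80) = 0, μ(81) = 0, μ(82) = 1, μ(83) = -1, μ(84) = 0, μ(85) = 1, μ(86) = 1, μ(87) = 1, μ(88) = 0, μ(89) = -1, μ(90) = 0, μ(91) = 1, μ(92) = 0, μ(93) = 1, μ(94) = 1, μ(95) = 1, μ(96) = 0, μ(97) = -1, μ(98) = 0, μ(99) = 0, μ(100) = 0, μ(101) = -1, μ(102) = -1, μ(103) = -1, μ(104) = 0, μ(105) = -1, μ(106) = 1, μ(107) = -1, μ(108) = 0, μ(109) = -1, μ(110) = -1, μ(111) = 1, μ(112) = 0, μ(113) = -1, μ(114) = -1, μ(115) = 1, μ(116) = 0, μ(117) = 0, μ(118) = 1, μ(119) = 1, μ(120) = 0, μ(121) = 0, μ(122) = 1, μ(123) = 1, μ(124) = 0, μ(125) = 0, μ(126) = 0, μ(127) = -1, μ(128) = 0, μ(129) = 1, μ(130) = -1, μ(131) = -1, μ(132) = 0, μ(133) = 1, μ(134) = 1, μ(135) = 0, μ(136) = 0, μ(137) = -1, μ(138) = -1, μ(139) = -1, μ(140) = 0, μ(141) = 1, μ(142) = 1, μ(143) = 1, μ(144) = 0, μ(145) = 1, μ(146) = 1, μ(147) = 0, μ(148) = 0, μ(149) = -1, μ(150) = 0, μ(151) = -1, μ(152) = 0, μ(153) = 0, μ(154) = -1, μ(155) = 1, μ(156) = 0, μ(157) = -1, μ(158) = 1, μ(159) = 1, μ(160) = 0, μ(161) = 1, μ(162) = 0, μ(163) = -1, μ(164) = 0, μ(165) = -1, μ(166) = 1, μ(167) = -1, μ(168) = 0, μ(169) = 0, μ(170) = -1, μ(171) = 0, μ(172) = 0, μ(173) = -1, μ(174) = -1, μ(175) = 0, μ(176) = 0, μ(177) = 1, μ(178) = 1, μ(179) = -1, μ(180) = 0. Summing all 180 values: -3. (Mertens function M(x) = Σ_{n ≤ x} μ(n); on average M(x) should be small (PNT ⟺ M(x) = o(x)).)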